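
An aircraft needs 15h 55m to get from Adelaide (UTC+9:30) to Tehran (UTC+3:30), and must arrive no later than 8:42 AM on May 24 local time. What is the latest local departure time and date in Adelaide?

10:47 PM on May 23

Target arrival in UTC: 8:42 AM − 3:30 = 5:12 AM on May 24.
Subtract 15 hours 55 minutes → departure 1:17 PM UTC on May 23.
Adelaide is UTC+9:30: 1:17 PM + 9:30 = 10:47 PM on May 23.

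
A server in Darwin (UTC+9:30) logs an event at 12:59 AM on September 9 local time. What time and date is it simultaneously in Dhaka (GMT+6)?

9:29 PM on Sep 8

Dhaka is 3:30 behind Darwin.
Shift by the zone difference: 12:59 AM − 3:30 = 9:29 PM on Sep 8 in Dhaka.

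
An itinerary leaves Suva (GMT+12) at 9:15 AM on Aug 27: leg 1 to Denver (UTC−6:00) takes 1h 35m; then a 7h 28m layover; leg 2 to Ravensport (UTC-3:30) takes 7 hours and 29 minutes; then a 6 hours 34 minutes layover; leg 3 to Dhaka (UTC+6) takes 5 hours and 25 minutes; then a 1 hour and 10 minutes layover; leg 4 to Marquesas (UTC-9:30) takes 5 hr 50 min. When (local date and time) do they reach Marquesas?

11:16 PM on August 27

Convert departure to UTC: 9:15 AM − 12:00 = 9:15 PM UTC on Aug 26.
Add 1 hour and 35 minutes leg 1 → 10:50 PM UTC.
Add 7 hours and 28 minutes layover in Denver → 6:18 AM UTC (Aug 27).
Add 7 hours 29 minutes leg 2 → 1:47 PM UTC.
Add 6 hours and 34 minutes layover in Ravensport → 8:21 PM UTC.
Add 5 hours 25 minutes leg 3 → 1:46 AM UTC (Aug 28).
Add 1 hour 10 minutes layover in Dhaka → 2:56 AM UTC.
Add 5 hours 50 minutes leg 4 → 8:46 AM UTC.
Marquesas is UTC−9:30, so local arrival = 8:46 AM − 9:30 = 11:16 PM on Aug 27.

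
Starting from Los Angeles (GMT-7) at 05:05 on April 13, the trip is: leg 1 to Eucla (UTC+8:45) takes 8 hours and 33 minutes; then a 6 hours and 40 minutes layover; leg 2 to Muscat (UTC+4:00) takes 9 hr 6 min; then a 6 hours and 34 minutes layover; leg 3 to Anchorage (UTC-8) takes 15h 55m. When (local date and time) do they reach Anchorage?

Convert departure to UTC: 05:05 + 7:00 = 12:05 UTC on Apr 13.
Add 8 hours 33 minutes leg 1 → 20:38 UTC.
Add 6 hours and 40 minutes layover in Eucla → 03:18 UTC (Apr 14).
Add 9 hours and 6 minutes leg 2 → 12:24 UTC.
Add 6 hours and 34 minutes layover in Muscat → 18:58 UTC.
Add 15 hours and 55 minutes leg 3 → 10:53 UTC (Apr 15).
Anchorage is UTC−8:00, so local arrival = 10:53 − 8:00 = 02:53 on Apr 15.

02:53 on Apr 15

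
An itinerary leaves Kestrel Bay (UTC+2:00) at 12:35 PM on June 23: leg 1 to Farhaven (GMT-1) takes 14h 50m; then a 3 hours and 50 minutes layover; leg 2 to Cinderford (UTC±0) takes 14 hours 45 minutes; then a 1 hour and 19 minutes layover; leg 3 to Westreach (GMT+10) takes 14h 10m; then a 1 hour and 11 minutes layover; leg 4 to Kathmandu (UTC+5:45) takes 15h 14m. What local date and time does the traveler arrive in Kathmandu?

Convert departure to UTC: 12:35 PM − 2:00 = 10:35 AM UTC on Jun 23.
Add 14 hours 50 minutes leg 1 → 1:25 AM UTC (Jun 24).
Add 3 hours 50 minutes layover in Farhaven → 5:15 AM UTC.
Add 14 hours 45 minutes leg 2 → 8:00 PM UTC.
Add 1 hour and 19 minutes layover in Cinderford → 9:19 PM UTC.
Add 14 hours 10 minutes leg 3 → 11:29 AM UTC (Jun 25).
Add 1 hour and 11 minutes layover in Westreach → 12:40 PM UTC.
Add 15 hours 14 minutes leg 4 → 3:54 AM UTC (Jun 26).
Kathmandu is UTC+5:45, so local arrival = 3:54 AM + 5:45 = 9:39 AM on Jun 26.

9:39 AM on June 26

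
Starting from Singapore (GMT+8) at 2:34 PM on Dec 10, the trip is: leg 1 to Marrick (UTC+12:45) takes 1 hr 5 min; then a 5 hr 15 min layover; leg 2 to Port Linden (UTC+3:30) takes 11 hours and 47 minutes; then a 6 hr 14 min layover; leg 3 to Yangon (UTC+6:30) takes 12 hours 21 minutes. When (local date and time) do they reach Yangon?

Convert departure to UTC: 2:34 PM − 8:00 = 6:34 AM UTC on Dec 10.
Add 1 hour and 5 minutes leg 1 → 7:39 AM UTC.
Add 5 hours and 15 minutes layover in Marrick → 12:54 PM UTC.
Add 11 hours 47 minutes leg 2 → 12:41 AM UTC (Dec 11).
Add 6 hours 14 minutes layover in Port Linden → 6:55 AM UTC.
Add 12 hours and 21 minutes leg 3 → 7:16 PM UTC.
Yangon is UTC+6:30, so local arrival = 7:16 PM + 6:30 = 1:46 AM on Dec 12.

1:46 AM on Dec 12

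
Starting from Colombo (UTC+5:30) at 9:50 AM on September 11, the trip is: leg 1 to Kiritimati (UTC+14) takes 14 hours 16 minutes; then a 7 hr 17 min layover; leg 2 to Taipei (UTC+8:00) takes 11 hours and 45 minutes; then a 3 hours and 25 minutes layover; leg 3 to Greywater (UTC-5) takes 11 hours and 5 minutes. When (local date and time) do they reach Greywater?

11:08 PM on September 12

Convert departure to UTC: 9:50 AM − 5:30 = 4:20 AM UTC on Sep 11.
Add 14 hours 16 minutes leg 1 → 6:36 PM UTC.
Add 7 hours and 17 minutes layover in Kiritimati → 1:53 AM UTC (Sep 12).
Add 11 hours and 45 minutes leg 2 → 1:38 PM UTC.
Add 3 hours 25 minutes layover in Taipei → 5:03 PM UTC.
Add 11 hours and 5 minutes leg 3 → 4:08 AM UTC (Sep 13).
Greywater is UTC−5:00, so local arrival = 4:08 AM − 5:00 = 11:08 PM on Sep 12.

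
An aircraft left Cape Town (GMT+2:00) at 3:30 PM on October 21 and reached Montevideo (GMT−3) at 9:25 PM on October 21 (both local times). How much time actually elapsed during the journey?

10 hours 55 minutes

Montevideo is 5:00 behind Cape Town.
Clock-face elapsed time (ignoring zones) is 5 hours 55 minutes.
Actual elapsed = 5 hours 55 minutes + 5:00 = 10 hours 55 minutes.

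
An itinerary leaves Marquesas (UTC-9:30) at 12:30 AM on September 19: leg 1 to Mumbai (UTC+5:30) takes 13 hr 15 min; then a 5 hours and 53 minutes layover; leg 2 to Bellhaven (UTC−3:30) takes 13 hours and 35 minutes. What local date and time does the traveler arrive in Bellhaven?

3:13 PM on Sep 20

Convert departure to UTC: 12:30 AM + 9:30 = 10:00 AM UTC on Sep 19.
Add 13 hours and 15 minutes leg 1 → 11:15 PM UTC.
Add 5 hours and 53 minutes layover in Mumbai → 5:08 AM UTC (Sep 20).
Add 13 hours and 35 minutes leg 2 → 6:43 PM UTC.
Bellhaven is UTC−3:30, so local arrival = 6:43 PM − 3:30 = 3:13 PM on Sep 20.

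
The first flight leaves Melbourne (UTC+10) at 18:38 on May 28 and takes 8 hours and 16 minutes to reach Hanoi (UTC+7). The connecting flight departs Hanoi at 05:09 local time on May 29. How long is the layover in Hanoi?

Convert departure to UTC: 18:38 − 10:00 = 08:38 UTC on May 28.
Add 8 hours 16 minutes flight time → 16:54 UTC.
Hanoi is UTC+7:00, so local arrival = 16:54 + 7:00 = 23:54 on May 28.
Layover = 05:09 − 23:54 (+1 day) = 5 hours 15 minutes.

5 hours 15 minutes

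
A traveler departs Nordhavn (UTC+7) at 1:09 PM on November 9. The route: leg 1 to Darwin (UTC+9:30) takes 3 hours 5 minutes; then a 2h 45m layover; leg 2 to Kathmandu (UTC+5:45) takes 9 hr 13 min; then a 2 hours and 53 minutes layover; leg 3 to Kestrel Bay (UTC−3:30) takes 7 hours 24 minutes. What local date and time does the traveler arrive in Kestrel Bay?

3:59 AM on November 10

Convert departure to UTC: 1:09 PM − 7:00 = 6:09 AM UTC on Nov 9.
Add 3 hours 5 minutes leg 1 → 9:14 AM UTC.
Add 2 hours 45 minutes layover in Darwin → 11:59 AM UTC.
Add 9 hours 13 minutes leg 2 → 9:12 PM UTC.
Add 2 hours 53 minutes layover in Kathmandu → 12:05 AM UTC (Nov 10).
Add 7 hours 24 minutes leg 3 → 7:29 AM UTC.
Kestrel Bay is UTC−3:30, so local arrival = 7:29 AM − 3:30 = 3:59 AM on Nov 10.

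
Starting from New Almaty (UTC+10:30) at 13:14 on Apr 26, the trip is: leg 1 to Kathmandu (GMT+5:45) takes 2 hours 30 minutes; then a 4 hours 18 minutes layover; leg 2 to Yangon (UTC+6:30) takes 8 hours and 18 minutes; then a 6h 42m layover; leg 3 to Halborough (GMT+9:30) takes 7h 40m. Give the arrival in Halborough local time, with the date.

17:42 on April 27

Convert departure to UTC: 13:14 − 10:30 = 02:44 UTC on Apr 26.
Add 2 hours 30 minutes leg 1 → 05:14 UTC.
Add 4 hours and 18 minutes layover in Kathmandu → 09:32 UTC.
Add 8 hours and 18 minutes leg 2 → 17:50 UTC.
Add 6 hours 42 minutes layover in Yangon → 00:32 UTC (Apr 27).
Add 7 hours and 40 minutes leg 3 → 08:12 UTC.
Halborough is UTC+9:30, so local arrival = 08:12 + 9:30 = 17:42 on Apr 27.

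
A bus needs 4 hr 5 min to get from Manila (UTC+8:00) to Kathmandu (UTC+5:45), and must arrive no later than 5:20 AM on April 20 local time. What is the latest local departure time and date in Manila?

Target arrival in UTC: 5:20 AM − 5:45 = 11:35 PM on Apr 19.
Subtract 4 hours 5 minutes → departure 7:30 PM UTC on Apr 19.
Manila is UTC+8:00: 7:30 PM + 8:00 = 3:30 AM on Apr 20.

3:30 AM on Apr 20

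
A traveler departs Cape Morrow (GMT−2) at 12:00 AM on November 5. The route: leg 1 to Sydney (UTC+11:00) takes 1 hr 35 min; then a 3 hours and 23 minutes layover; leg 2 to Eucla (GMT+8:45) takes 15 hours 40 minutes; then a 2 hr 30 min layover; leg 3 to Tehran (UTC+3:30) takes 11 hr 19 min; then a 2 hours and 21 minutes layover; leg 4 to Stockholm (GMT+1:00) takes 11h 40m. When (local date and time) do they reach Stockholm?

Convert departure to UTC: 12:00 AM + 2:00 = 2:00 AM UTC on Nov 5.
Add 1 hour and 35 minutes leg 1 → 3:35 AM UTC.
Add 3 hours 23 minutes layover in Sydney → 6:58 AM UTC.
Add 15 hours 40 minutes leg 2 → 10:38 PM UTC.
Add 2 hours and 30 minutes layover in Eucla → 1:08 AM UTC (Nov 6).
Add 11 hours 19 minutes leg 3 → 12:27 PM UTC.
Add 2 hours and 21 minutes layover in Tehran → 2:48 PM UTC.
Add 11 hours and 40 minutes leg 4 → 2:28 AM UTC (Nov 7).
Stockholm is UTC+1:00, so local arrival = 2:28 AM + 1:00 = 3:28 AM on Nov 7.

3:28 AM on November 7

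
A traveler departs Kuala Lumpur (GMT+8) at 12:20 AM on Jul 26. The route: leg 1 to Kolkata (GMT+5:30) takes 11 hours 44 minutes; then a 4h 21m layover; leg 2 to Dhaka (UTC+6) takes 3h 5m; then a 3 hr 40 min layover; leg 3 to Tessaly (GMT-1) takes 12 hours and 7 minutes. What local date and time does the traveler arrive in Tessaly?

Convert departure to UTC: 12:20 AM − 8:00 = 4:20 PM UTC on Jul 25.
Add 11 hours and 44 minutes leg 1 → 4:04 AM UTC (Jul 26).
Add 4 hours and 21 minutes layover in Kolkata → 8:25 AM UTC.
Add 3 hours and 5 minutes leg 2 → 11:30 AM UTC.
Add 3 hours and 40 minutes layover in Dhaka → 3:10 PM UTC.
Add 12 hours 7 minutes leg 3 → 3:17 AM UTC (Jul 27).
Tessaly is UTC−1:00, so local arrival = 3:17 AM − 1:00 = 2:17 AM on Jul 27.

2:17 AM on July 27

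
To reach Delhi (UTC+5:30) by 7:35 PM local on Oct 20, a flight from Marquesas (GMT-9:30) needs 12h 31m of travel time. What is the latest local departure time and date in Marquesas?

Target arrival in UTC: 7:35 PM − 5:30 = 2:05 PM on Oct 20.
Subtract 12 hours and 31 minutes → departure 1:34 AM UTC on Oct 20.
Marquesas is UTC−9:30: 1:34 AM − 9:30 = 4:04 PM on Oct 19.

4:04 PM on October 19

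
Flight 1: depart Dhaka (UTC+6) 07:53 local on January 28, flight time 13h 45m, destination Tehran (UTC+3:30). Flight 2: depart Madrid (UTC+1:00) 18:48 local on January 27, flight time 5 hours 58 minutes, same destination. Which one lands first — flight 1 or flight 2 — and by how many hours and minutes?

Flight 1 in UTC: 07:53 − 6:00 = 01:53 on Jan 28.
+13 hours 45 minutes → arrive 15:38 UTC on Jan 28.
Flight 2 in UTC: 18:48 − 1:00 = 17:48 on Jan 27.
+5 hours 58 minutes → arrive 23:46 UTC on Jan 27.
Flight 2 lands earlier by 15 hours 52 minutes.

the second, by 15 hours 52 minutes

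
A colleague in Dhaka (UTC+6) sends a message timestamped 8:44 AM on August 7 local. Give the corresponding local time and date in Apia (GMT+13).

In UTC: 8:44 AM − 6:00 = 2:44 AM on Aug 7.
Apia is UTC+13:00: 2:44 AM + 13:00 = 3:44 PM on Aug 7.

3:44 PM on August 7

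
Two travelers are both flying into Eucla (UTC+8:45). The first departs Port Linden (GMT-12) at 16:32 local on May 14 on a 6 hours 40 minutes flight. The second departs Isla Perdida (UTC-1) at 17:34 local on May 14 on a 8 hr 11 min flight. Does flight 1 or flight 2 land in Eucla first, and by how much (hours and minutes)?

Flight 1 in UTC: 16:32 + 12:00 = 04:32 on May 15.
+6 hours and 40 minutes → arrive 11:12 UTC on May 15.
Flight 2 in UTC: 17:34 + 1:00 = 18:34 on May 14.
+8 hours 11 minutes → arrive 02:45 UTC on May 15.
Flight 2 lands earlier by 8 hours 27 minutes.

the second, by 8 hours 27 minutes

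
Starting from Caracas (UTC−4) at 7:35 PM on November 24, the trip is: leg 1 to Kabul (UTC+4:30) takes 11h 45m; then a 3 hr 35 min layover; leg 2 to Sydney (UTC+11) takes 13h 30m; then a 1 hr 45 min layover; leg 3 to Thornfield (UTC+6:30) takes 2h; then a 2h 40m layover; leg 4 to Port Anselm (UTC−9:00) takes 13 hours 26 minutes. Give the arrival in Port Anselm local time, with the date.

3:16 PM on Nov 26

Convert departure to UTC: 7:35 PM + 4:00 = 11:35 PM UTC on Nov 24.
Add 11 hours and 45 minutes leg 1 → 11:20 AM UTC (Nov 25).
Add 3 hours 35 minutes layover in Kabul → 2:55 PM UTC.
Add 13 hours 30 minutes leg 2 → 4:25 AM UTC (Nov 26).
Add 1 hour 45 minutes layover in Sydney → 6:10 AM UTC.
Add 2 hours leg 3 → 8:10 AM UTC.
Add 2 hours and 40 minutes layover in Thornfield → 10:50 AM UTC.
Add 13 hours 26 minutes leg 4 → 12:16 AM UTC (Nov 27).
Port Anselm is UTC−9:00, so local arrival = 12:16 AM − 9:00 = 3:16 PM on Nov 26.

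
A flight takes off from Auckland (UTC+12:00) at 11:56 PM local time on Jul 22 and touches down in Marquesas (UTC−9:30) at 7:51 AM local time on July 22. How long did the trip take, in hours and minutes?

Departure in UTC: 11:56 PM − 12:00 = 11:56 AM on Jul 22.
Arrival in UTC: 7:51 AM + 9:30 = 5:21 PM on Jul 22.
Elapsed = 5:21 PM − 11:56 AM = 5 hours 25 minutes.

5 hours 25 minutes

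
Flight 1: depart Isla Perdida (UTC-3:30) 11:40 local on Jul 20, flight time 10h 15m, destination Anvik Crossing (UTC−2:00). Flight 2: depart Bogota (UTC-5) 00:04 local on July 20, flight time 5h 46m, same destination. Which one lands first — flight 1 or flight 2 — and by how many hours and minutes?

Flight 1 in UTC: 11:40 + 3:30 = 15:10 on Jul 20.
+10 hours 15 minutes → arrive 01:25 UTC on Jul 21.
Flight 2 in UTC: 00:04 + 5:00 = 05:04 on Jul 20.
+5 hours and 46 minutes → arrive 10:50 UTC on Jul 20.
Flight 2 lands earlier by 14 hours 35 minutes.

the second, by 14 hours 35 minutes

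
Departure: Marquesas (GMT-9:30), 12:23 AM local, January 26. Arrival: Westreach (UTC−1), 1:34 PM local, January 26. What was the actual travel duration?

4 hours 41 minutes

Departure in UTC: 12:23 AM + 9:30 = 9:53 AM on Jan 26.
Arrival in UTC: 1:34 PM + 1:00 = 2:34 PM on Jan 26.
Elapsed = 2:34 PM − 9:53 AM = 4 hours 41 minutes.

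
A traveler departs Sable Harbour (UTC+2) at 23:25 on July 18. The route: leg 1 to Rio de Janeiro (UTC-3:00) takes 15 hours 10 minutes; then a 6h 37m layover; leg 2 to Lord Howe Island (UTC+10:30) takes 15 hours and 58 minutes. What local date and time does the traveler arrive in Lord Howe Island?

21:40 on Jul 20

Convert departure to UTC: 23:25 − 2:00 = 21:25 UTC on Jul 18.
Add 15 hours and 10 minutes leg 1 → 12:35 UTC (Jul 19).
Add 6 hours and 37 minutes layover in Rio de Janeiro → 19:12 UTC.
Add 15 hours and 58 minutes leg 2 → 11:10 UTC (Jul 20).
Lord Howe Island is UTC+10:30, so local arrival = 11:10 + 10:30 = 21:40 on Jul 20.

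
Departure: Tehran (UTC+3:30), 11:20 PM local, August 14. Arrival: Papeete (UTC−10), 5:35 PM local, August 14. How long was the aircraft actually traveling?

Departure in UTC: 11:20 PM − 3:30 = 7:50 PM on Aug 14.
Arrival in UTC: 5:35 PM + 10:00 = 3:35 AM on Aug 15.
Elapsed = 3:35 AM − 7:50 PM (+1 day) = 7 hours 45 minutes.

7 hours 45 minutes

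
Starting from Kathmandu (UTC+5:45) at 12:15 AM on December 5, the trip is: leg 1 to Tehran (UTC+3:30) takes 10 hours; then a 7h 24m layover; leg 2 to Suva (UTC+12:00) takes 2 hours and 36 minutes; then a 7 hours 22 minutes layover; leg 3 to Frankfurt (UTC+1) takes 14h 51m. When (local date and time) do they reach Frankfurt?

Convert departure to UTC: 12:15 AM − 5:45 = 6:30 PM UTC on Dec 4.
Add 10 hours leg 1 → 4:30 AM UTC (Dec 5).
Add 7 hours and 24 minutes layover in Tehran → 11:54 AM UTC.
Add 2 hours 36 minutes leg 2 → 2:30 PM UTC.
Add 7 hours 22 minutes layover in Suva → 9:52 PM UTC.
Add 14 hours and 51 minutes leg 3 → 12:43 PM UTC (Dec 6).
Frankfurt is UTC+1:00, so local arrival = 12:43 PM + 1:00 = 1:43 PM on Dec 6.

1:43 PM on December 6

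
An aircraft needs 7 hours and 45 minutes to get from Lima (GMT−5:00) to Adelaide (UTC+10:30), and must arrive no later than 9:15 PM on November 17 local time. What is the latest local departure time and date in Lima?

Target arrival in UTC: 9:15 PM − 10:30 = 10:45 AM on Nov 17.
Subtract 7 hours and 45 minutes → departure 3:00 AM UTC on Nov 17.
Lima is UTC−5:00: 3:00 AM − 5:00 = 10:00 PM on Nov 16.

10:00 PM on November 16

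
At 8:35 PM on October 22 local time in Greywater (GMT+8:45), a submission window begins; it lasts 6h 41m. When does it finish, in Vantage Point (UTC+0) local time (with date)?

6:31 PM on October 22

Convert start to UTC: 8:35 PM − 8:45 = 11:50 AM UTC on Oct 22.
Add 6 hours 41 minutes duration → 6:31 PM UTC.
Vantage Point is UTC+0, so local end time is the same: 6:31 PM on Oct 22.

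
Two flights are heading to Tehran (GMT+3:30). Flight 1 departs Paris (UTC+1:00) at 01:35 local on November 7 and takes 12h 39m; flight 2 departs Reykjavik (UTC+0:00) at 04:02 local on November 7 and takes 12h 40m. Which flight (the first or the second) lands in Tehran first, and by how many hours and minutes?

the first, by 3 hours 28 minutes

Flight 1 in UTC: 01:35 − 1:00 = 00:35 on Nov 7.
+12 hours and 39 minutes → arrive 13:14 UTC on Nov 7.
Flight 2 departs at 04:02 UTC (Nov 7).
+12 hours 40 minutes → arrive 16:42 UTC on Nov 7.
Flight 1 lands earlier by 3 hours 28 minutes.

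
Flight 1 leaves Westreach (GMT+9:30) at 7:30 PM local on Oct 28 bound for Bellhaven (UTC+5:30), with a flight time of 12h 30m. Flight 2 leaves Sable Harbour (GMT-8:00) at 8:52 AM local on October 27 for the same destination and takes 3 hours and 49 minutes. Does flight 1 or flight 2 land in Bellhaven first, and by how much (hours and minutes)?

the second, by 25 hours 49 minutes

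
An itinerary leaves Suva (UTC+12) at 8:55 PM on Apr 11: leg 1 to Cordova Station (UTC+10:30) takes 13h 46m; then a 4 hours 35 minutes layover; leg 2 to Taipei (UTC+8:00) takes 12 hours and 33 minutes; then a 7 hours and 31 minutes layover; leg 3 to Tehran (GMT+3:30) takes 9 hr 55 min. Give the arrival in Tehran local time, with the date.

12:45 PM on April 13

Convert departure to UTC: 8:55 PM − 12:00 = 8:55 AM UTC on Apr 11.
Add 13 hours 46 minutes leg 1 → 10:41 PM UTC.
Add 4 hours and 35 minutes layover in Cordova Station → 3:16 AM UTC (Apr 12).
Add 12 hours 33 minutes leg 2 → 3:49 PM UTC.
Add 7 hours 31 minutes layover in Taipei → 11:20 PM UTC.
Add 9 hours 55 minutes leg 3 → 9:15 AM UTC (Apr 13).
Tehran is UTC+3:30, so local arrival = 9:15 AM + 3:30 = 12:45 PM on Apr 13.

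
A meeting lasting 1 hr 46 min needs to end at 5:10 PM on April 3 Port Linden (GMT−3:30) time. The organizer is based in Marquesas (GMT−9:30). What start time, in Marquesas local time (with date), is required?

9:24 AM on Apr 3

Target end time in UTC: 5:10 PM + 3:30 = 8:40 PM on Apr 3.
Subtract 1 hour 46 minutes → start 6:54 PM UTC on Apr 3.
Marquesas is UTC−9:30: 6:54 PM − 9:30 = 9:24 AM on Apr 3.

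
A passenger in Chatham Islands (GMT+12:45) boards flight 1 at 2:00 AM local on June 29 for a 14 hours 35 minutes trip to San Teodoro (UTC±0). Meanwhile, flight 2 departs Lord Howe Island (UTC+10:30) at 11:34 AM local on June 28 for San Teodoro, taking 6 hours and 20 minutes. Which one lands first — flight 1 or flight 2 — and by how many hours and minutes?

the second, by 20 hours 26 minutes

Flight 1 in UTC: 2:00 AM − 12:45 = 1:15 PM on Jun 28.
+14 hours and 35 minutes → arrive 3:50 AM UTC on Jun 29.
Flight 2 in UTC: 11:34 AM − 10:30 = 1:04 AM on Jun 28.
+6 hours 20 minutes → arrive 7:24 AM UTC on Jun 28.
Flight 2 lands earlier by 20 hours 26 minutes.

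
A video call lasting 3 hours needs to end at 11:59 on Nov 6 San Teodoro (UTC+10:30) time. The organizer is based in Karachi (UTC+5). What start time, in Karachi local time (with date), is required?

03:29 on Nov 6

Target end time in UTC: 11:59 − 10:30 = 01:29 on Nov 6.
Subtract 3 hours → start 22:29 UTC on Nov 5.
Karachi is UTC+5:00: 22:29 + 5:00 = 03:29 on Nov 6.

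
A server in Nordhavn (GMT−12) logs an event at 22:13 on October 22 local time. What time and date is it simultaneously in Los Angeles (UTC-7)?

03:13 on October 23

Los Angeles is 5:00 ahead of Nordhavn.
Shift by the zone difference: 22:13 + 5:00 = 03:13 on Oct 23 in Los Angeles.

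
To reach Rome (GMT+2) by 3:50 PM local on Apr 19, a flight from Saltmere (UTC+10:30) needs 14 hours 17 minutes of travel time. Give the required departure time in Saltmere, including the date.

10:03 AM on April 19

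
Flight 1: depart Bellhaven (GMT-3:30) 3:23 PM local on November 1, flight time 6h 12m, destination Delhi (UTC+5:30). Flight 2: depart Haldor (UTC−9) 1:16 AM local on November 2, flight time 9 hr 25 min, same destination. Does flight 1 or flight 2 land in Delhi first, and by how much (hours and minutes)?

the first, by 18 hours 36 minutes

Flight 1 in UTC: 3:23 PM + 3:30 = 6:53 PM on Nov 1.
+6 hours and 12 minutes → arrive 1:05 AM UTC on Nov 2.
Flight 2 in UTC: 1:16 AM + 9:00 = 10:16 AM on Nov 2.
+9 hours 25 minutes → arrive 7:41 PM UTC on Nov 2.
Flight 1 lands earlier by 18 hours 36 minutes.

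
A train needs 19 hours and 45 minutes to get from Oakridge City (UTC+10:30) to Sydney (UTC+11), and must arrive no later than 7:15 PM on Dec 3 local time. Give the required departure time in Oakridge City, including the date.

11:00 PM on December 2

Target arrival in UTC: 7:15 PM − 11:00 = 8:15 AM on Dec 3.
Subtract 19 hours and 45 minutes → departure 12:30 PM UTC on Dec 2.
Oakridge City is UTC+10:30: 12:30 PM + 10:30 = 11:00 PM on Dec 2.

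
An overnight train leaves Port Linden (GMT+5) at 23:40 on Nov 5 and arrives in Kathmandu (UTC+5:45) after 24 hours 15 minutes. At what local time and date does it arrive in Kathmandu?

00:40 on November 7

Kathmandu is 0:45 ahead of Port Linden.
After 24 hours and 15 minutes it is 23:55 (Nov 6) in Port Linden.
Shift by the zone difference: 23:55 + 0:45 = 00:40 on Nov 7 in Kathmandu.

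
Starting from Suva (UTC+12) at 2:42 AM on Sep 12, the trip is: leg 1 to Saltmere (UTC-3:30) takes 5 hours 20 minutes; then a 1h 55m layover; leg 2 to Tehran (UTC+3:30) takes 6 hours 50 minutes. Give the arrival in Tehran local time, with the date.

8:17 AM on September 12

Convert departure to UTC: 2:42 AM − 12:00 = 2:42 PM UTC on Sep 11.
Add 5 hours 20 minutes leg 1 → 8:02 PM UTC.
Add 1 hour and 55 minutes layover in Saltmere → 9:57 PM UTC.
Add 6 hours 50 minutes leg 2 → 4:47 AM UTC (Sep 12).
Tehran is UTC+3:30, so local arrival = 4:47 AM + 3:30 = 8:17 AM on Sep 12.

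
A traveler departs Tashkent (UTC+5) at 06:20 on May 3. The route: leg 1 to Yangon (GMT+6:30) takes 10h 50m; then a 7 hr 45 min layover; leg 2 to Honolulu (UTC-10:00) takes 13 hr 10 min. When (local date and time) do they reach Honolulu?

23:05 on May 3

Convert departure to UTC: 06:20 − 5:00 = 01:20 UTC on May 3.
Add 10 hours and 50 minutes leg 1 → 12:10 UTC.
Add 7 hours 45 minutes layover in Yangon → 19:55 UTC.
Add 13 hours and 10 minutes leg 2 → 09:05 UTC (May 4).
Honolulu is UTC−10:00, so local arrival = 09:05 − 10:00 = 23:05 on May 3.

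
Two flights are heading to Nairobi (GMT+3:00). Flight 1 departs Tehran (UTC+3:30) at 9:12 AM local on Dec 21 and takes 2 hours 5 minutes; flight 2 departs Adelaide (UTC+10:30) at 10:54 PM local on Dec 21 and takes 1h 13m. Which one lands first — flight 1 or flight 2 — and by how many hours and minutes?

Flight 1 in UTC: 9:12 AM − 3:30 = 5:42 AM on Dec 21.
+2 hours 5 minutes → arrive 7:47 AM UTC on Dec 21.
Flight 2 in UTC: 10:54 PM − 10:30 = 12:24 PM on Dec 21.
+1 hour 13 minutes → arrive 1:37 PM UTC on Dec 21.
Flight 1 lands earlier by 5 hours 50 minutes.

the first, by 5 hours 50 minutes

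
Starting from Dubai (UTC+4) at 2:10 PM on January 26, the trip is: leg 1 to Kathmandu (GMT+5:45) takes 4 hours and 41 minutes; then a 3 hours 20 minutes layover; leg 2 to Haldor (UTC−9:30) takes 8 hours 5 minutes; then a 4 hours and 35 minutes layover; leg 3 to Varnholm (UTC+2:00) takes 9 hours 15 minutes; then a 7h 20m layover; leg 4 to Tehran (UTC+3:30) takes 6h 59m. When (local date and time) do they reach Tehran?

9:55 AM on Jan 28

Convert departure to UTC: 2:10 PM − 4:00 = 10:10 AM UTC on Jan 26.
Add 4 hours 41 minutes leg 1 → 2:51 PM UTC.
Add 3 hours and 20 minutes layover in Kathmandu → 6:11 PM UTC.
Add 8 hours 5 minutes leg 2 → 2:16 AM UTC (Jan 27).
Add 4 hours 35 minutes layover in Haldor → 6:51 AM UTC.
Add 9 hours 15 minutes leg 3 → 4:06 PM UTC.
Add 7 hours 20 minutes layover in Varnholm → 11:26 PM UTC.
Add 6 hours and 59 minutes leg 4 → 6:25 AM UTC (Jan 28).
Tehran is UTC+3:30, so local arrival = 6:25 AM + 3:30 = 9:55 AM on Jan 28.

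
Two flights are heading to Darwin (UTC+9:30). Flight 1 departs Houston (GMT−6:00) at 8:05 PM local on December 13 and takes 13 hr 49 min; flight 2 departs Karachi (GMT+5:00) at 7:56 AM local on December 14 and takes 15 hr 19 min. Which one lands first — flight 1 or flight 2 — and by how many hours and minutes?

Flight 1 in UTC: 8:05 PM + 6:00 = 2:05 AM on Dec 14.
+13 hours and 49 minutes → arrive 3:54 PM UTC on Dec 14.
Flight 2 in UTC: 7:56 AM − 5:00 = 2:56 AM on Dec 14.
+15 hours and 19 minutes → arrive 6:15 PM UTC on Dec 14.
Flight 1 lands earlier by 2 hours 21 minutes.

the first, by 2 hours 21 minutes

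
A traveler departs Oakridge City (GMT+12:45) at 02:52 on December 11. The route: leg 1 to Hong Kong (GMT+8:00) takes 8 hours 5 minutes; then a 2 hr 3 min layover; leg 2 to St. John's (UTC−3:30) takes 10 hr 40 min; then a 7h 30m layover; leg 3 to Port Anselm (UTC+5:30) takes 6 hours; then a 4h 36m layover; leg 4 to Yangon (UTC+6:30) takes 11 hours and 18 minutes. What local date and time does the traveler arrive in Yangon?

22:49 on December 12

Convert departure to UTC: 02:52 − 12:45 = 14:07 UTC on Dec 10.
Add 8 hours 5 minutes leg 1 → 22:12 UTC.
Add 2 hours and 3 minutes layover in Hong Kong → 00:15 UTC (Dec 11).
Add 10 hours 40 minutes leg 2 → 10:55 UTC.
Add 7 hours 30 minutes layover in St. John's → 18:25 UTC.
Add 6 hours leg 3 → 00:25 UTC (Dec 12).
Add 4 hours 36 minutes layover in Port Anselm → 05:01 UTC.
Add 11 hours and 18 minutes leg 4 → 16:19 UTC.
Yangon is UTC+6:30, so local arrival = 16:19 + 6:30 = 22:49 on Dec 12.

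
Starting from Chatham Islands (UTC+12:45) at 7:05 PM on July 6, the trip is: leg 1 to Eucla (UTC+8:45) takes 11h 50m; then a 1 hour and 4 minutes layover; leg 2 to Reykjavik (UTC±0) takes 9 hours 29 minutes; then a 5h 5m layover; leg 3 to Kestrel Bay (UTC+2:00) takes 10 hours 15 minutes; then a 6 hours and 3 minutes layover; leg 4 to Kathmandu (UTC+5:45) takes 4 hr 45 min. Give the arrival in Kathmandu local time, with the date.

Convert departure to UTC: 7:05 PM − 12:45 = 6:20 AM UTC on Jul 6.
Add 11 hours 50 minutes leg 1 → 6:10 PM UTC.
Add 1 hour 4 minutes layover in Eucla → 7:14 PM UTC.
Add 9 hours and 29 minutes leg 2 → 4:43 AM UTC (Jul 7).
Add 5 hours and 5 minutes layover in Reykjavik → 9:48 AM UTC.
Add 10 hours 15 minutes leg 3 → 8:03 PM UTC.
Add 6 hours and 3 minutes layover in Kestrel Bay → 2:06 AM UTC (Jul 8).
Add 4 hours and 45 minutes leg 4 → 6:51 AM UTC.
Kathmandu is UTC+5:45, so local arrival = 6:51 AM + 5:45 = 12:36 PM on Jul 8.

12:36 PM on Jul 8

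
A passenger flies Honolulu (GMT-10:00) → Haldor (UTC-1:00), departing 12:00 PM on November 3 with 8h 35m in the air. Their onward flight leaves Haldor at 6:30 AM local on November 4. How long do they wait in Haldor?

55 minutes

Convert departure to UTC: 12:00 PM + 10:00 = 10:00 PM UTC on Nov 3.
Add 8 hours 35 minutes flight time → 6:35 AM UTC (Nov 4).
Haldor is UTC−1:00, so local arrival = 6:35 AM − 1:00 = 5:35 AM on Nov 4.
Layover = 6:30 AM − 5:35 AM = 55 minutes.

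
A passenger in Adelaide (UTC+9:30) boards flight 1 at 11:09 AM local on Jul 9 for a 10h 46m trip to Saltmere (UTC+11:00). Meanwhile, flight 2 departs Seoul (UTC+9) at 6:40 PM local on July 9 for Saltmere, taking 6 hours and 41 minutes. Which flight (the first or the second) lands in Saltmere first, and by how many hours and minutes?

Flight 1 in UTC: 11:09 AM − 9:30 = 1:39 AM on Jul 9.
+10 hours 46 minutes → arrive 12:25 PM UTC on Jul 9.
Flight 2 in UTC: 6:40 PM − 9:00 = 9:40 AM on Jul 9.
+6 hours and 41 minutes → arrive 4:21 PM UTC on Jul 9.
Flight 1 lands earlier by 3 hours 56 minutes.

the first, by 3 hours 56 minutes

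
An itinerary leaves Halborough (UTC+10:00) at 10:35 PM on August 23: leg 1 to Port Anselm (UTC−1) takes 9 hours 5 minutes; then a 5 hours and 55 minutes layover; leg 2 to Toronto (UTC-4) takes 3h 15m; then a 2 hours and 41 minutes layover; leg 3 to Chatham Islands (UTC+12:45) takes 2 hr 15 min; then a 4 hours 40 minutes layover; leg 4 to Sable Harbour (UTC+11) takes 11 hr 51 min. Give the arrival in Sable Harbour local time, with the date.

3:17 PM on Aug 25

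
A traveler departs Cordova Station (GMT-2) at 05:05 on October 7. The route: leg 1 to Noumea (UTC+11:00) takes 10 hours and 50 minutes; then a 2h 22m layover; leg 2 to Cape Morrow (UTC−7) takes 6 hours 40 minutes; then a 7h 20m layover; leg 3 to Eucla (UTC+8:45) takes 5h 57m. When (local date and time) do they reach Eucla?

00:59 on October 9

Convert departure to UTC: 05:05 + 2:00 = 07:05 UTC on Oct 7.
Add 10 hours 50 minutes leg 1 → 17:55 UTC.
Add 2 hours and 22 minutes layover in Noumea → 20:17 UTC.
Add 6 hours 40 minutes leg 2 → 02:57 UTC (Oct 8).
Add 7 hours and 20 minutes layover in Cape Morrow → 10:17 UTC.
Add 5 hours and 57 minutes leg 3 → 16:14 UTC.
Eucla is UTC+8:45, so local arrival = 16:14 + 8:45 = 00:59 on Oct 9.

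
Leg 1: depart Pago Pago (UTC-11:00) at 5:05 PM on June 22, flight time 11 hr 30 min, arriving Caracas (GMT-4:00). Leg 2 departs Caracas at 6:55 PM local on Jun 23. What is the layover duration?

Convert departure to UTC: 5:05 PM + 11:00 = 4:05 AM UTC on Jun 23.
Add 11 hours and 30 minutes flight time → 3:35 PM UTC.
Caracas is UTC−4:00, so local arrival = 3:35 PM − 4:00 = 11:35 AM on Jun 23.
Layover = 6:55 PM − 11:35 AM = 7 hours 20 minutes.

7 hours 20 minutes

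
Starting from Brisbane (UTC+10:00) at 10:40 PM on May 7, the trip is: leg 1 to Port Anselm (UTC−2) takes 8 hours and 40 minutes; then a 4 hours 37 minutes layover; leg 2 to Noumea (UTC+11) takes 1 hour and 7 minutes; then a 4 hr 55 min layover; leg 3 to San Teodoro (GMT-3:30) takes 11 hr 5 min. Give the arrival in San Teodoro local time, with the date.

Convert departure to UTC: 10:40 PM − 10:00 = 12:40 PM UTC on May 7.
Add 8 hours and 40 minutes leg 1 → 9:20 PM UTC.
Add 4 hours 37 minutes layover in Port Anselm → 1:57 AM UTC (May 8).
Add 1 hour 7 minutes leg 2 → 3:04 AM UTC.
Add 4 hours and 55 minutes layover in Noumea → 7:59 AM UTC.
Add 11 hours 5 minutes leg 3 → 7:04 PM UTC.
San Teodoro is UTC−3:30, so local arrival = 7:04 PM − 3:30 = 3:34 PM on May 8.

3:34 PM on May 8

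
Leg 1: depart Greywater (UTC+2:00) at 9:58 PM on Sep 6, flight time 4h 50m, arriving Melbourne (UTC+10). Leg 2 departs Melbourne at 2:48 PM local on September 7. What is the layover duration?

4 hours

Convert departure to UTC: 9:58 PM − 2:00 = 7:58 PM UTC on Sep 6.
Add 4 hours 50 minutes flight time → 12:48 AM UTC (Sep 7).
Melbourne is UTC+10:00, so local arrival = 12:48 AM + 10:00 = 10:48 AM on Sep 7.
Layover = 2:48 PM − 10:48 AM = 4 hours.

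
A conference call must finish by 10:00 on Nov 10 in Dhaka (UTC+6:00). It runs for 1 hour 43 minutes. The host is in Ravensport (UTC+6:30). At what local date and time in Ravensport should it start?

Target end time in UTC: 10:00 − 6:00 = 04:00 on Nov 10.
Subtract 1 hour and 43 minutes → start 02:17 UTC on Nov 10.
Ravensport is UTC+6:30: 02:17 + 6:30 = 08:47 on Nov 10.

08:47 on Nov 10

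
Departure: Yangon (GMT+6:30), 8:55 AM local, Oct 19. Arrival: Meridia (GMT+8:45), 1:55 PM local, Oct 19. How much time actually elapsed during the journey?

Departure in UTC: 8:55 AM − 6:30 = 2:25 AM on Oct 19.
Arrival in UTC: 1:55 PM − 8:45 = 5:10 AM on Oct 19.
Elapsed = 5:10 AM − 2:25 AM = 2 hours 45 minutes.

2 hours 45 minutes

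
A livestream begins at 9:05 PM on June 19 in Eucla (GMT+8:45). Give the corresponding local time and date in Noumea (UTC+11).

11:20 PM on Jun 19

Noumea is 2:15 ahead of Eucla.
Shift by the zone difference: 9:05 PM + 2:15 = 11:20 PM on Jun 19 in Noumea.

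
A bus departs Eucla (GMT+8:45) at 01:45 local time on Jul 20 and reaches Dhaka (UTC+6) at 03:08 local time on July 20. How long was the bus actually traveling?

Departure in UTC: 01:45 − 8:45 = 17:00 on Jul 19.
Arrival in UTC: 03:08 − 6:00 = 21:08 on Jul 19.
Elapsed = 21:08 − 17:00 = 4 hours 8 minutes.

4 hours 8 minutes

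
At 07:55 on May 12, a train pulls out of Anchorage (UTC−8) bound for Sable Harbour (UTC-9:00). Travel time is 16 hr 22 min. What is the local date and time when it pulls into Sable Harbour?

23:17 on May 12

Sable Harbour is 1:00 behind Anchorage.
After 16 hours 22 minutes it is 00:17 (May 13) in Anchorage.
Shift by the zone difference: 00:17 − 1:00 = 23:17 on May 12 in Sable Harbour.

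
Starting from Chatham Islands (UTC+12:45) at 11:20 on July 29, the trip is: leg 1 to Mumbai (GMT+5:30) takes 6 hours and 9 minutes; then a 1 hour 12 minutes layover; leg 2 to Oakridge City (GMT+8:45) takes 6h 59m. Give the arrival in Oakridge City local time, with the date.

Convert departure to UTC: 11:20 − 12:45 = 22:35 UTC on Jul 28.
Add 6 hours 9 minutes leg 1 → 04:44 UTC (Jul 29).
Add 1 hour and 12 minutes layover in Mumbai → 05:56 UTC.
Add 6 hours and 59 minutes leg 2 → 12:55 UTC.
Oakridge City is UTC+8:45, so local arrival = 12:55 + 8:45 = 21:40 on Jul 29.

21:40 on July 29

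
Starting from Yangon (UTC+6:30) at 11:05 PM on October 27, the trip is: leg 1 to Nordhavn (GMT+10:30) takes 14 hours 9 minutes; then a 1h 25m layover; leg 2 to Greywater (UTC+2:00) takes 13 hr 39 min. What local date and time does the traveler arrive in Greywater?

Convert departure to UTC: 11:05 PM − 6:30 = 4:35 PM UTC on Oct 27.
Add 14 hours and 9 minutes leg 1 → 6:44 AM UTC (Oct 28).
Add 1 hour and 25 minutes layover in Nordhavn → 8:09 AM UTC.
Add 13 hours and 39 minutes leg 2 → 9:48 PM UTC.
Greywater is UTC+2:00, so local arrival = 9:48 PM + 2:00 = 11:48 PM on Oct 28.

11:48 PM on October 28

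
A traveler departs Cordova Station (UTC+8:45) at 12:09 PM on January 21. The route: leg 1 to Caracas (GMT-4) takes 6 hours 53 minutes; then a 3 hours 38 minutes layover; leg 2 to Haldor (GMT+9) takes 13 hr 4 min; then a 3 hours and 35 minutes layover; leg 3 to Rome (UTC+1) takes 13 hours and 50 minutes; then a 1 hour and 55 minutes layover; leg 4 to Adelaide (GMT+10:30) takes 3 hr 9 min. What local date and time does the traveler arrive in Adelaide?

11:58 AM on January 23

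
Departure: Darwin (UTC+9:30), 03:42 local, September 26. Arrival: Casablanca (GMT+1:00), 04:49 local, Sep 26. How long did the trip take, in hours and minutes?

Departure in UTC: 03:42 − 9:30 = 18:12 on Sep 25.
Arrival in UTC: 04:49 − 1:00 = 03:49 on Sep 26.
Elapsed = 03:49 − 18:12 (+1 day) = 9 hours 37 minutes.

9 hours 37 minutes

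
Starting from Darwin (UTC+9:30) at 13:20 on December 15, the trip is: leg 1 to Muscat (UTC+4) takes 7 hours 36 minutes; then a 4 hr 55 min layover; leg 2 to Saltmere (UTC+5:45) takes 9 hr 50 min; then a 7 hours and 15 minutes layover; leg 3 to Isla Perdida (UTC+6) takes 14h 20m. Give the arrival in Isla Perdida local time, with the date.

05:46 on December 17

Convert departure to UTC: 13:20 − 9:30 = 03:50 UTC on Dec 15.
Add 7 hours 36 minutes leg 1 → 11:26 UTC.
Add 4 hours and 55 minutes layover in Muscat → 16:21 UTC.
Add 9 hours 50 minutes leg 2 → 02:11 UTC (Dec 16).
Add 7 hours 15 minutes layover in Saltmere → 09:26 UTC.
Add 14 hours 20 minutes leg 3 → 23:46 UTC.
Isla Perdida is UTC+6:00, so local arrival = 23:46 + 6:00 = 05:46 on Dec 17.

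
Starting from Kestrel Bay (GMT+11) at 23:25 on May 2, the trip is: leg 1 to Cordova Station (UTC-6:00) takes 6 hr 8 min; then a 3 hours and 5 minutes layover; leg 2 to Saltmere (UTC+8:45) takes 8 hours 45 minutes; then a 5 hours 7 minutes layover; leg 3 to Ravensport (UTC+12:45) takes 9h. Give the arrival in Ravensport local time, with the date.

09:15 on May 4

Convert departure to UTC: 23:25 − 11:00 = 12:25 UTC on May 2.
Add 6 hours 8 minutes leg 1 → 18:33 UTC.
Add 3 hours and 5 minutes layover in Cordova Station → 21:38 UTC.
Add 8 hours and 45 minutes leg 2 → 06:23 UTC (May 3).
Add 5 hours 7 minutes layover in Saltmere → 11:30 UTC.
Add 9 hours leg 3 → 20:30 UTC.
Ravensport is UTC+12:45, so local arrival = 20:30 + 12:45 = 09:15 on May 4.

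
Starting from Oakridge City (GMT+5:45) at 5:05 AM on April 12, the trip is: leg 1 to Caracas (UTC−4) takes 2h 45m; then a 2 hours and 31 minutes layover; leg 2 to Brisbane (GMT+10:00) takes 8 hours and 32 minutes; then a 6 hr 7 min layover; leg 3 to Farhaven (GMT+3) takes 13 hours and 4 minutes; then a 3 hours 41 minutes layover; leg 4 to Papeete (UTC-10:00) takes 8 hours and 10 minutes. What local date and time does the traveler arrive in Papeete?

10:10 AM on Apr 13

Convert departure to UTC: 5:05 AM − 5:45 = 11:20 PM UTC on Apr 11.
Add 2 hours and 45 minutes leg 1 → 2:05 AM UTC (Apr 12).
Add 2 hours and 31 minutes layover in Caracas → 4:36 AM UTC.
Add 8 hours and 32 minutes leg 2 → 1:08 PM UTC.
Add 6 hours 7 minutes layover in Brisbane → 7:15 PM UTC.
Add 13 hours 4 minutes leg 3 → 8:19 AM UTC (Apr 13).
Add 3 hours and 41 minutes layover in Farhaven → 12:00 PM UTC.
Add 8 hours and 10 minutes leg 4 → 8:10 PM UTC.
Papeete is UTC−10:00, so local arrival = 8:10 PM − 10:00 = 10:10 AM on Apr 13.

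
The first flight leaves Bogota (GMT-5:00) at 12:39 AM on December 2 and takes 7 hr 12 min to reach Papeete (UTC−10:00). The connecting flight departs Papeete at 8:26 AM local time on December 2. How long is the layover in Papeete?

Convert departure to UTC: 12:39 AM + 5:00 = 5:39 AM UTC on Dec 2.
Add 7 hours and 12 minutes flight time → 12:51 PM UTC.
Papeete is UTC−10:00, so local arrival = 12:51 PM − 10:00 = 2:51 AM on Dec 2.
Layover = 8:26 AM − 2:51 AM = 5 hours 35 minutes.

5 hours 35 minutes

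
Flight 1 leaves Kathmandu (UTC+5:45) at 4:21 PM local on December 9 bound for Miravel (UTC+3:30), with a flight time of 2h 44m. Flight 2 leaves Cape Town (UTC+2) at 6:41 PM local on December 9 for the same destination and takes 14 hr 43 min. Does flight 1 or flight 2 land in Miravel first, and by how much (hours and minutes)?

Flight 1 in UTC: 4:21 PM − 5:45 = 10:36 AM on Dec 9.
+2 hours and 44 minutes → arrive 1:20 PM UTC on Dec 9.
Flight 2 in UTC: 6:41 PM − 2:00 = 4:41 PM on Dec 9.
+14 hours and 43 minutes → arrive 7:24 AM UTC on Dec 10.
Flight 1 lands earlier by 18 hours 4 minutes.

the first, by 18 hours 4 minutes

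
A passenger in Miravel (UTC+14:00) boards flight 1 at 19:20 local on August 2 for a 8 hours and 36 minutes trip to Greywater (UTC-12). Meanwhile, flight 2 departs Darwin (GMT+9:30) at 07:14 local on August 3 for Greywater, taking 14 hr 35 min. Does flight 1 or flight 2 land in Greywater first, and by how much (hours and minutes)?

the first, by 22 hours 23 minutes

Flight 1 in UTC: 19:20 − 14:00 = 05:20 on Aug 2.
+8 hours 36 minutes → arrive 13:56 UTC on Aug 2.
Flight 2 in UTC: 07:14 − 9:30 = 21:44 on Aug 2.
+14 hours 35 minutes → arrive 12:19 UTC on Aug 3.
Flight 1 lands earlier by 22 hours 23 minutes.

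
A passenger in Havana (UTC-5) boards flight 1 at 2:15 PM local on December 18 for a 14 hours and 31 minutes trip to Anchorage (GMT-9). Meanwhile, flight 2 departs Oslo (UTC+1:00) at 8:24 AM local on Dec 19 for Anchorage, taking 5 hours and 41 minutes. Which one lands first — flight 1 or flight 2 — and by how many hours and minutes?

Flight 1 in UTC: 2:15 PM + 5:00 = 7:15 PM on Dec 18.
+14 hours and 31 minutes → arrive 9:46 AM UTC on Dec 19.
Flight 2 in UTC: 8:24 AM − 1:00 = 7:24 AM on Dec 19.
+5 hours 41 minutes → arrive 1:05 PM UTC on Dec 19.
Flight 1 lands earlier by 3 hours 19 minutes.

the first, by 3 hours 19 minutes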